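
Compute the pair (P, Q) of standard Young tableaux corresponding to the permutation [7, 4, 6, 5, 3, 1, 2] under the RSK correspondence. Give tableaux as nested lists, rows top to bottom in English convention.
Insert each entry of the permutation into P by Schensted row insertion, recording in Q the position of each new cell.

Insert 7: appended to row 1. P = [[7]].
Insert 4: 4 bumps 7 from row 1; 7 starts row 2. P = [[4], [7]].
Insert 6: appended to row 1. P = [[4, 6], [7]].
Insert 5: 5 bumps 6 from row 1; 6 bumps 7 from row 2; 7 starts row 3. P = [[4, 5], [6], [7]].
Insert 3: 3 bumps 4 from row 1; 4 bumps 6 from row 2; 6 bumps 7 from row 3; 7 starts row 4. P = [[3, 5], [4], [6], [7]].
Insert 1: 1 bumps 3 from row 1; 3 bumps 4 from row 2; 4 bumps 6 from row 3; 6 bumps 7 from row 4; 7 starts row 5. P = [[1, 5], [3], [4], [6], [7]].
Insert 2: 2 bumps 5 from row 1; 5 appends to row 2. P = [[1, 2], [3, 5], [4], [6], [7]].

So P = [[1, 2], [3, 5], [4], [6], [7]], Q = [[1, 3], [2, 7], [4], [5], [6]].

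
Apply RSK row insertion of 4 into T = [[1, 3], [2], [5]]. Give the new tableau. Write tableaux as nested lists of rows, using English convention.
[[1, 3, 4], [2], [5]]

4 is larger than every entry of row 1, so it is appended to row 1. The new tableau is [[1, 3, 4], [2], [5]].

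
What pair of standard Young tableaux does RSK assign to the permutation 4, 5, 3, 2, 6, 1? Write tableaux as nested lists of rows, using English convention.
Insert each entry of the permutation into P by Schensted row insertion, recording in Q the position of each new cell.

Insert 4: appended to row 1. P = [[4]], Q = [[1]].
Insert 5: appended to row 1. P = [[4, 5]], Q = [[1, 2]].
Insert 3: 3 bumps 4 from row 1; 4 starts row 2. P = [[3, 5], [4]], Q = [[1, 2], [3]].
Insert 2: 2 bumps 3 from row 1; 3 bumps 4 from row 2; 4 starts row 3. P = [[2, 5], [3], [4]], Q = [[1, 2], [3], [4]].
Insert 6: appended to row 1. P = [[2, 5, 6], [3], [4]], Q = [[1, 2, 5], [3], [4]].
Insert 1: 1 bumps 2 from row 1; 2 bumps 3 from row 2; 3 bumps 4 from row 3; 4 starts row 4. P = [[1, 5, 6], [2], [3], [4]], Q = [[1, 2, 5], [3], [4], [6]].

So P = [[1, 5, 6], [2], [3], [4]], Q = [[1, 2, 5], [3], [4], [6]].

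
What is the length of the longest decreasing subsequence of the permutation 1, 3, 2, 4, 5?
2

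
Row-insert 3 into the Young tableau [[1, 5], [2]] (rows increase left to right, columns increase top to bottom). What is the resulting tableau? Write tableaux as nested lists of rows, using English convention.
In row 1, 3 replaces 5 (the leftmost entry greater than 3); 5 is bumped to row 2. 5 is appended to row 2. The new tableau is [[1, 3], [2, 5]].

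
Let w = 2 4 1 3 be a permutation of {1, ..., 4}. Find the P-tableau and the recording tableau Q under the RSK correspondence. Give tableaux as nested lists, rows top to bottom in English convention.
Insert each entry of the permutation into P by Schensted row insertion, recording in Q the position of each new cell.

Insert 2: appended to row 1. P = [[2]].
Insert 4: appended to row 1. P = [[2, 4]].
Insert 1: 1 bumps 2 from row 1; 2 starts row 2. P = [[1, 4], [2]].
Insert 3: 3 bumps 4 from row 1; 4 appends to row 2. P = [[1, 3], [2, 4]].

So P = [[1, 3], [2, 4]], Q = [[1, 2], [3, 4]].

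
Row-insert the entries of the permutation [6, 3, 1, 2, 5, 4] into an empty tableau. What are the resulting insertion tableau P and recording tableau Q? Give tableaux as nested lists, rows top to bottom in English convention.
P = [[1, 2, 4], [3, 5], [6]], Q = [[1, 4, 5], [2, 6], [3]]

Insert each entry of the permutation into P by Schensted row insertion, recording in Q the position of each new cell.

Insert 6: appended to row 1. P = [[6]].
Insert 3: 3 bumps 6 from row 1; 6 starts row 2. P = [[3], [6]].
Insert 1: 1 bumps 3 from row 1; 3 bumps 6 from row 2; 6 starts row 3. P = [[1], [3], [6]].
Insert 2: appended to row 1. P = [[1, 2], [3], [6]].
Insert 5: appended to row 1. P = [[1, 2, 5], [3], [6]].
Insert 4: 4 bumps 5 from row 1; 5 appends to row 2. P = [[1, 2, 4], [3, 5], [6]].

So P = [[1, 2, 4], [3, 5], [6]], Q = [[1, 4, 5], [2, 6], [3]].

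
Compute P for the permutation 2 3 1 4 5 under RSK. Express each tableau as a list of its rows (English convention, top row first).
Insert 2: appended to row 1. P = [[2]].
Insert 3: appended to row 1. P = [[2, 3]].
Insert 1: 1 bumps 2 from row 1; 2 starts row 2. P = [[1, 3], [2]].
Insert 4: appended to row 1. P = [[1, 3, 4], [2]].
Insert 5: appended to row 1. P = [[1, 3, 4, 5], [2]].

So P = [[1, 3, 4, 5], [2]].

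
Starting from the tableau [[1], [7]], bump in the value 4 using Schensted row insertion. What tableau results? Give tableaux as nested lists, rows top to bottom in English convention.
[[1, 4], [7]]

4 is larger than every entry of row 1, so it is appended to row 1. The new tableau is [[1, 4], [7]].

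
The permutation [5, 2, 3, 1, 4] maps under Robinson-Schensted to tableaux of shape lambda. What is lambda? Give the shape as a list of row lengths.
[3, 1, 1]

RSK row insertion gives P = [[1, 3, 4], [2], [5]], which has shape [3, 1, 1].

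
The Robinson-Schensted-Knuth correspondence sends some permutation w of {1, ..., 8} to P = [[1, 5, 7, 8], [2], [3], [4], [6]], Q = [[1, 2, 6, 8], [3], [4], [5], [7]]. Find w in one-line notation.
4 6 5 3 2 7 1 8

Reverse the RSK construction: for i from n down to 1, find the cell of Q containing i, remove the entry at that cell from P, and reverse-bump it up through P; the value ejected from row 1 is w(i).

Step i=8: Q has 8 at row 1, column 4; remove that cell from P, ejecting 8. So w(8) = 8. P is now [[1, 5, 7], [2], [3], [4], [6]].
Step i=7: Q has 7 at row 5, column 1; remove 6 from row 5 of P and reverse-bump: 6 enters row 4 and ejects 4; 4 enters row 3 and ejects 3; 3 enters row 2 and ejects 2; 2 enters row 1 and ejects 1. So w(7) = 1. P is now [[2, 5, 7], [3], [4], [6]].
Step i=6: Q has 6 at row 1, column 3; remove that cell from P, ejecting 7. So w(6) = 7. P is now [[2, 5], [3], [4], [6]].
Step i=5: Q has 5 at row 4, column 1; remove 6 from row 4 of P and reverse-bump: 6 enters row 3 and ejects 4; 4 enters row 2 and ejects 3; 3 enters row 1 and ejects 2. So w(5) = 2. P is now [[3, 5], [4], [6]].
Step i=4: Q has 4 at row 3, column 1; remove 6 from row 3 of P and reverse-bump: 6 enters row 2 and ejects 4; 4 enters row 1 and ejects 3. So w(4) = 3. P is now [[4, 5], [6]].
Step i=3: Q has 3 at row 2, column 1; remove 6 from row 2 of P and reverse-bump: 6 enters row 1 and ejects 5. So w(3) = 5. P is now [[4, 6]].
Step i=2: Q has 2 at row 1, column 2; remove that cell from P, ejecting 6. So w(2) = 6. P is now [[4]].
Step i=1: Q has 1 at row 1, column 1; remove that cell from P, ejecting 4. So w(1) = 4. P is now [].

So w = 4 6 5 3 2 7 1 8.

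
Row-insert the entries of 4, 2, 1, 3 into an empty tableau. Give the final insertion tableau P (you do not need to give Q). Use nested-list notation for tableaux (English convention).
P = [[1, 3], [2], [4]]

After inserting 4: P = [[4]].
After inserting 2: P = [[2], [4]].
After inserting 1: P = [[1], [2], [4]].
After inserting 3: P = [[1, 3], [2], [4]].

So P = [[1, 3], [2], [4]].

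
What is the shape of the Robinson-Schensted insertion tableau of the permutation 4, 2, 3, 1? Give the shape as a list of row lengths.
[2, 1, 1]

RSK row insertion gives P = [[1, 3], [2], [4]], which has shape [2, 1, 1].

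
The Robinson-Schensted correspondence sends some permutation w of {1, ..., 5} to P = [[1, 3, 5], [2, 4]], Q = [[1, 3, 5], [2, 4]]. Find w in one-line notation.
2 1 4 3 5

Reverse the RSK construction: for i from n down to 1, find the cell of Q containing i, remove the entry at that cell from P, and reverse-bump it up through P; the value ejected from row 1 is w(i).

Step i=5: Q has 5 at row 1, column 3; remove that cell from P, ejecting 5. So w(5) = 5. P is now [[1, 3], [2, 4]].
Step i=4: Q has 4 at row 2, column 2; remove 4 from row 2 of P and reverse-bump: 4 enters row 1 and ejects 3. So w(4) = 3. P is now [[1, 4], [2]].
Step i=3: Q has 3 at row 1, column 2; remove that cell from P, ejecting 4. So w(3) = 4. P is now [[1], [2]].
Step i=2: Q has 2 at row 2, column 1; remove 2 from row 2 of P and reverse-bump: 2 enters row 1 and ejects 1. So w(2) = 1. P is now [[2]].
Step i=1: Q has 1 at row 1, column 1; remove that cell from P, ejecting 2. So w(1) = 2. P is now [].

So w = 2 1 4 3 5.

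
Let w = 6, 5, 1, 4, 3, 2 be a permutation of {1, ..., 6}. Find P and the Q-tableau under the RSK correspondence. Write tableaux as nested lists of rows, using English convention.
Insert each entry of the permutation into P by Schensted row insertion, recording in Q the position of each new cell.

Insert 6: appended to row 1. P = [[6]].
Insert 5: 5 bumps 6 from row 1; 6 starts row 2. P = [[5], [6]].
Insert 1: 1 bumps 5 from row 1; 5 bumps 6 from row 2; 6 starts row 3. P = [[1], [5], [6]].
Insert 4: appended to row 1. P = [[1, 4], [5], [6]].
Insert 3: 3 bumps 4 from row 1; 4 bumps 5 from row 2; 5 bumps 6 from row 3; 6 starts row 4. P = [[1, 3], [4], [5], [6]].
Insert 2: 2 bumps 3 from row 1; 3 bumps 4 from row 2; 4 bumps 5 from row 3; 5 bumps 6 from row 4; 6 starts row 5. P = [[1, 2], [3], [4], [5], [6]].

So P = [[1, 2], [3], [4], [5], [6]], Q = [[1, 4], [2], [3], [5], [6]].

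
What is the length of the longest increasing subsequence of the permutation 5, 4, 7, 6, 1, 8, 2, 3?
3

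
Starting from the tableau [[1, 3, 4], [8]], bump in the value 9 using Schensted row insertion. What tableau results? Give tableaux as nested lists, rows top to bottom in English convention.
9 is larger than every entry of row 1, so it is appended to row 1. The new tableau is [[1, 3, 4, 9], [8]].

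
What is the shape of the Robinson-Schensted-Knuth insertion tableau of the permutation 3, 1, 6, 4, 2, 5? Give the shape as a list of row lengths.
Row-insert each entry into an empty tableau.

After inserting 3: P = [[3]].
After inserting 1: P = [[1], [3]].
After inserting 6: P = [[1, 6], [3]].
After inserting 4: P = [[1, 4], [3, 6]].
After inserting 2: P = [[1, 2], [3, 4], [6]].
After inserting 5: P = [[1, 2, 5], [3, 4], [6]].

The final insertion tableau P = [[1, 2, 5], [3, 4], [6]] has shape [3, 2, 1].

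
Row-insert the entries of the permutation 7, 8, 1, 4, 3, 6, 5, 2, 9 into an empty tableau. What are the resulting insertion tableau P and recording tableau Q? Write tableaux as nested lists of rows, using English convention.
P = [[1, 2, 5, 9], [3, 6], [4, 8], [7]], Q = [[1, 2, 6, 9], [3, 4], [5, 7], [8]]

Insert each entry of the permutation into P by Schensted row insertion, recording in Q the position of each new cell.

Insert 7: appended to row 1. P = [[7]].
Insert 8: appended to row 1. P = [[7, 8]].
Insert 1: 1 bumps 7 from row 1; 7 starts row 2. P = [[1, 8], [7]].
Insert 4: 4 bumps 8 from row 1; 8 appends to row 2. P = [[1, 4], [7, 8]].
Insert 3: 3 bumps 4 from row 1; 4 bumps 7 from row 2; 7 starts row 3. P = [[1, 3], [4, 8], [7]].
Insert 6: appended to row 1. P = [[1, 3, 6], [4, 8], [7]].
Insert 5: 5 bumps 6 from row 1; 6 bumps 8 from row 2; 8 appends to row 3. P = [[1, 3, 5], [4, 6], [7, 8]].
Insert 2: 2 bumps 3 from row 1; 3 bumps 4 from row 2; 4 bumps 7 from row 3; 7 starts row 4. P = [[1, 2, 5], [3, 6], [4, 8], [7]].
Insert 9: appended to row 1. P = [[1, 2, 5, 9], [3, 6], [4, 8], [7]].

So P = [[1, 2, 5, 9], [3, 6], [4, 8], [7]], Q = [[1, 2, 6, 9], [3, 4], [5, 7], [8]].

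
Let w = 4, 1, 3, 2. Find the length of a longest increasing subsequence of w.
2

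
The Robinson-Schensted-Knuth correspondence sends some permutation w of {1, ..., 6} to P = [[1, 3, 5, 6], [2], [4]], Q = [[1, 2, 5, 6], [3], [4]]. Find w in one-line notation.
Reverse the RSK construction: for i from n down to 1, find the cell of Q containing i, remove the entry at that cell from P, and reverse-bump it up through P; the value ejected from row 1 is w(i).

Step i=6: Q has 6 at row 1, column 4; remove that cell from P, ejecting 6. So w(6) = 6. P is now [[1, 3, 5], [2], [4]].
Step i=5: Q has 5 at row 1, column 3; remove that cell from P, ejecting 5. So w(5) = 5. P is now [[1, 3], [2], [4]].
Step i=4: Q has 4 at row 3, column 1; remove 4 from row 3 of P and reverse-bump: 4 enters row 2 and ejects 2; 2 enters row 1 and ejects 1. So w(4) = 1. P is now [[2, 3], [4]].
Step i=3: Q has 3 at row 2, column 1; remove 4 from row 2 of P and reverse-bump: 4 enters row 1 and ejects 3. So w(3) = 3. P is now [[2, 4]].
Step i=2: Q has 2 at row 1, column 2; remove that cell from P, ejecting 4. So w(2) = 4. P is now [[2]].
Step i=1: Q has 1 at row 1, column 1; remove that cell from P, ejecting 2. So w(1) = 2. P is now [].

So w = 2 4 3 1 5 6.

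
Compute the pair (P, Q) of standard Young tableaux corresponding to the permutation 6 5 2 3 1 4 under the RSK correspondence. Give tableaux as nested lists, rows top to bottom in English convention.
P = [[1, 3, 4], [2], [5], [6]], Q = [[1, 4, 6], [2], [3], [5]]

Insert each entry of the permutation into P by Schensted row insertion, recording in Q the position of each new cell.

After inserting 6: P = [[6]].
After inserting 5: P = [[5], [6]].
After inserting 2: P = [[2], [5], [6]].
After inserting 3: P = [[2, 3], [5], [6]].
After inserting 1: P = [[1, 3], [2], [5], [6]].
After inserting 4: P = [[1, 3, 4], [2], [5], [6]].

So P = [[1, 3, 4], [2], [5], [6]], Q = [[1, 4, 6], [2], [3], [5]].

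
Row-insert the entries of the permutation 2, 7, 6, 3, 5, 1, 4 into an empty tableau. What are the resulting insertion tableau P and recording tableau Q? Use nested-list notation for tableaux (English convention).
Insert each entry of the permutation into P by Schensted row insertion, recording in Q the position of each new cell.

After inserting 2: P = [[2]].
After inserting 7: P = [[2, 7]].
After inserting 6: P = [[2, 6], [7]].
After inserting 3: P = [[2, 3], [6], [7]].
After inserting 5: P = [[2, 3, 5], [6], [7]].
After inserting 1: P = [[1, 3, 5], [2], [6], [7]].
After inserting 4: P = [[1, 3, 4], [2, 5], [6], [7]].

So P = [[1, 3, 4], [2, 5], [6], [7]], Q = [[1, 2, 5], [3, 7], [4], [6]].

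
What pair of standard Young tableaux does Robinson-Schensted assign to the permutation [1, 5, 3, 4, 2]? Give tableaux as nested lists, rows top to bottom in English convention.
P = [[1, 2, 4], [3], [5]], Q = [[1, 2, 4], [3], [5]]

Insert each entry of the permutation into P by Schensted row insertion, recording in Q the position of each new cell.

Insert 1: appended to row 1. P = [[1]], Q = [[1]].
Insert 5: appended to row 1. P = [[1, 5]], Q = [[1, 2]].
Insert 3: 3 bumps 5 from row 1; 5 starts row 2. P = [[1, 3], [5]], Q = [[1, 2], [3]].
Insert 4: appended to row 1. P = [[1, 3, 4], [5]], Q = [[1, 2, 4], [3]].
Insert 2: 2 bumps 3 from row 1; 3 bumps 5 from row 2; 5 starts row 3. P = [[1, 2, 4], [3], [5]], Q = [[1, 2, 4], [3], [5]].

So P = [[1, 2, 4], [3], [5]], Q = [[1, 2, 4], [3], [5]].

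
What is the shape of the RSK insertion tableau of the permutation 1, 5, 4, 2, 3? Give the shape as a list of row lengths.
Row-insert each entry into an empty tableau.

After inserting 1: P = [[1]].
After inserting 5: P = [[1, 5]].
After inserting 4: P = [[1, 4], [5]].
After inserting 2: P = [[1, 2], [4], [5]].
After inserting 3: P = [[1, 2, 3], [4], [5]].

The final insertion tableau P = [[1, 2, 3], [4], [5]] has shape [3, 1, 1].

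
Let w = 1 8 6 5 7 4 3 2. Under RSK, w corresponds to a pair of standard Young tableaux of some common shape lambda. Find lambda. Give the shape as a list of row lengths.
Row-insert each entry into an empty tableau.

After inserting 1: P = [[1]].
After inserting 8: P = [[1, 8]].
After inserting 6: P = [[1, 6], [8]].
After inserting 5: P = [[1, 5], [6], [8]].
After inserting 7: P = [[1, 5, 7], [6], [8]].
After inserting 4: P = [[1, 4, 7], [5], [6], [8]].
After inserting 3: P = [[1, 3, 7], [4], [5], [6], [8]].
After inserting 2: P = [[1, 2, 7], [3], [4], [5], [6], [8]].

The final insertion tableau P = [[1, 2, 7], [3], [4], [5], [6], [8]] has shape [3, 1, 1, 1, 1, 1].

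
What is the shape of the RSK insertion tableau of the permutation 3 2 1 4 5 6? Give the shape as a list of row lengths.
[4, 1, 1]

RSK row insertion gives P = [[1, 4, 5, 6], [2], [3]], which has shape [4, 1, 1].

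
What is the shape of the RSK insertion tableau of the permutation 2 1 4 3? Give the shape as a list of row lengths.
Row-insert each entry into an empty tableau.

After inserting 2: P = [[2]].
After inserting 1: P = [[1], [2]].
After inserting 4: P = [[1, 4], [2]].
After inserting 3: P = [[1, 3], [2, 4]].

The final insertion tableau P = [[1, 3], [2, 4]] has shape [2, 2].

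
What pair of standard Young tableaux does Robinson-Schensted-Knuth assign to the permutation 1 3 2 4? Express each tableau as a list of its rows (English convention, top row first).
Insert each entry of the permutation into P by Schensted row insertion, recording in Q the position of each new cell.

Insert 1: appended to row 1. P = [[1]], Q = [[1]].
Insert 3: appended to row 1. P = [[1, 3]], Q = [[1, 2]].
Insert 2: 2 bumps 3 from row 1; 3 starts row 2. P = [[1, 2], [3]], Q = [[1, 2], [3]].
Insert 4: appended to row 1. P = [[1, 2, 4], [3]], Q = [[1, 2, 4], [3]].

So P = [[1, 2, 4], [3]], Q = [[1, 2, 4], [3]].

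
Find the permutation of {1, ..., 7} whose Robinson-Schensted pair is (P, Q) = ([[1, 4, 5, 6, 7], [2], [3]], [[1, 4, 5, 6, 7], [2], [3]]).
3 2 1 4 5 6 7

Reverse RSK: for i = n, n-1, ..., 1, locate i in Q, remove the corresponding corner cell from P, and reverse-bump its entry up through P; the value ejected from row 1 is w(i).

So w = 3 2 1 4 5 6 7.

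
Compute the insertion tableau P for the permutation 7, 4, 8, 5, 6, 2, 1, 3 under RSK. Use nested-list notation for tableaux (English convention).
P = [[1, 3, 6], [2, 5], [4, 8], [7]]

After inserting 7: P = [[7]].
After inserting 4: P = [[4], [7]].
After inserting 8: P = [[4, 8], [7]].
After inserting 5: P = [[4, 5], [7, 8]].
After inserting 6: P = [[4, 5, 6], [7, 8]].
After inserting 2: P = [[2, 5, 6], [4, 8], [7]].
After inserting 1: P = [[1, 5, 6], [2, 8], [4], [7]].
After inserting 3: P = [[1, 3, 6], [2, 5], [4, 8], [7]].

So P = [[1, 3, 6], [2, 5], [4, 8], [7]].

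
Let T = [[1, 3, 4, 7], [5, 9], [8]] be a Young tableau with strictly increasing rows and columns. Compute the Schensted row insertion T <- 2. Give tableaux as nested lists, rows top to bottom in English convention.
In row 1, 2 replaces 3 (the leftmost entry greater than 2); 3 is bumped to row 2. In row 2, 3 replaces 5 (the leftmost entry greater than 3); 5 is bumped to row 3. In row 3, 5 replaces 8 (the leftmost entry greater than 5); 8 is bumped to row 4. 8 starts a new row 4. The new tableau is [[1, 2, 4, 7], [3, 9], [5], [8]].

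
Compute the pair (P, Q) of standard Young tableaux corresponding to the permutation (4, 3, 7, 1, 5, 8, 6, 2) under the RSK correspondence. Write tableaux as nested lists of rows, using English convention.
Insert each entry of the permutation into P by Schensted row insertion, recording in Q the position of each new cell.

Insert 4: appended to row 1. P = [[4]].
Insert 3: 3 bumps 4 from row 1; 4 starts row 2. P = [[3], [4]].
Insert 7: appended to row 1. P = [[3, 7], [4]].
Insert 1: 1 bumps 3 from row 1; 3 bumps 4 from row 2; 4 starts row 3. P = [[1, 7], [3], [4]].
Insert 5: 5 bumps 7 from row 1; 7 appends to row 2. P = [[1, 5], [3, 7], [4]].
Insert 8: appended to row 1. P = [[1, 5, 8], [3, 7], [4]].
Insert 6: 6 bumps 8 from row 1; 8 appends to row 2. P = [[1, 5, 6], [3, 7, 8], [4]].
Insert 2: 2 bumps 5 from row 1; 5 bumps 7 from row 2; 7 appends to row 3. P = [[1, 2, 6], [3, 5, 8], [4, 7]].

So P = [[1, 2, 6], [3, 5, 8], [4, 7]], Q = [[1, 3, 6], [2, 5, 7], [4, 8]].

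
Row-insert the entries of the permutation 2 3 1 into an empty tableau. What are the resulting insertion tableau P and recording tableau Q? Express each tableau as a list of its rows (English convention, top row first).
P = [[1, 3], [2]], Q = [[1, 2], [3]]

Insert each entry of the permutation into P by Schensted row insertion, recording in Q the position of each new cell.

Insert 2: appended to row 1. P = [[2]].
Insert 3: appended to row 1. P = [[2, 3]].
Insert 1: 1 bumps 2 from row 1; 2 starts row 2. P = [[1, 3], [2]].

So P = [[1, 3], [2]], Q = [[1, 2], [3]].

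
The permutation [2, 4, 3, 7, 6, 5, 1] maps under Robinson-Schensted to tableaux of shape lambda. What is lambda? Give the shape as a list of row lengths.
[3, 2, 1, 1]

Row-insert each entry into an empty tableau.

After inserting 2: P = [[2]].
After inserting 4: P = [[2, 4]].
After inserting 3: P = [[2, 3], [4]].
After inserting 7: P = [[2, 3, 7], [4]].
After inserting 6: P = [[2, 3, 6], [4, 7]].
After inserting 5: P = [[2, 3, 5], [4, 6], [7]].
After inserting 1: P = [[1, 3, 5], [2, 6], [4], [7]].

The final insertion tableau P = [[1, 3, 5], [2, 6], [4], [7]] has shape [3, 2, 1, 1].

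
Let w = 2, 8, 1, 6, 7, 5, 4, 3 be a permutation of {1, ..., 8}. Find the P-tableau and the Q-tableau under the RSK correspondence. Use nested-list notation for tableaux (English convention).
P = [[1, 3, 7], [2, 4], [5], [6], [8]], Q = [[1, 2, 5], [3, 4], [6], [7], [8]]

Insert each entry of the permutation into P by Schensted row insertion, recording in Q the position of each new cell.

After inserting 2: P = [[2]].
After inserting 8: P = [[2, 8]].
After inserting 1: P = [[1, 8], [2]].
After inserting 6: P = [[1, 6], [2, 8]].
After inserting 7: P = [[1, 6, 7], [2, 8]].
After inserting 5: P = [[1, 5, 7], [2, 6], [8]].
After inserting 4: P = [[1, 4, 7], [2, 5], [6], [8]].
After inserting 3: P = [[1, 3, 7], [2, 4], [5], [6], [8]].

So P = [[1, 3, 7], [2, 4], [5], [6], [8]], Q = [[1, 2, 5], [3, 4], [6], [7], [8]].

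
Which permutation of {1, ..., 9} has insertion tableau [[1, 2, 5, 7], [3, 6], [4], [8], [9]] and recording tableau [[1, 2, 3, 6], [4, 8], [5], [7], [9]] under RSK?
1 4 9 8 6 7 3 5 2

Reverse the RSK construction: for i from n down to 1, find the cell of Q containing i, remove the entry at that cell from P, and reverse-bump it up through P; the value ejected from row 1 is w(i).

Step i=9: Q has 9 at row 5, column 1; remove 9 from row 5 of P and reverse-bump: 9 enters row 4 and ejects 8; 8 enters row 3 and ejects 4; 4 enters row 2 and ejects 3; 3 enters row 1 and ejects 2. So w(9) = 2. P is now [[1, 3, 5, 7], [4, 6], [8], [9]].
Step i=8: Q has 8 at row 2, column 2; remove 6 from row 2 of P and reverse-bump: 6 enters row 1 and ejects 5. So w(8) = 5. P is now [[1, 3, 6, 7], [4], [8], [9]].
Step i=7: Q has 7 at row 4, column 1; remove 9 from row 4 of P and reverse-bump: 9 enters row 3 and ejects 8; 8 enters row 2 and ejects 4; 4 enters row 1 and ejects 3. So w(7) = 3. P is now [[1, 4, 6, 7], [8], [9]].
Step i=6: Q has 6 at row 1, column 4; remove that cell from P, ejecting 7. So w(6) = 7. P is now [[1, 4, 6], [8], [9]].
Step i=5: Q has 5 at row 3, column 1; remove 9 from row 3 of P and reverse-bump: 9 enters row 2 and ejects 8; 8 enters row 1 and ejects 6. So w(5) = 6. P is now [[1, 4, 8], [9]].
Step i=4: Q has 4 at row 2, column 1; remove 9 from row 2 of P and reverse-bump: 9 enters row 1 and ejects 8. So w(4) = 8. P is now [[1, 4, 9]].
Step i=3: Q has 3 at row 1, column 3; remove that cell from P, ejecting 9. So w(3) = 9. P is now [[1, 4]].
Step i=2: Q has 2 at row 1, column 2; remove that cell from P, ejecting 4. So w(2) = 4. P is now [[1]].
Step i=1: Q has 1 at row 1, column 1; remove that cell from P, ejecting 1. So w(1) = 1. P is now [].

So w = 1 4 9 8 6 7 3 5 2.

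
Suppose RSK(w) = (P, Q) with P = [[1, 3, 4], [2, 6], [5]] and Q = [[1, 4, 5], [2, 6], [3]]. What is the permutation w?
Reverse the RSK construction: for i from n down to 1, find the cell of Q containing i, remove the entry at that cell from P, and reverse-bump it up through P; the value ejected from row 1 is w(i).

Step i=6: Q has 6 at row 2, column 2; remove 6 from row 2 of P and reverse-bump: 6 enters row 1 and ejects 4. So w(6) = 4. P is now [[1, 3, 6], [2], [5]].
Step i=5: Q has 5 at row 1, column 3; remove that cell from P, ejecting 6. So w(5) = 6. P is now [[1, 3], [2], [5]].
Step i=4: Q has 4 at row 1, column 2; remove that cell from P, ejecting 3. So w(4) = 3. P is now [[1], [2], [5]].
Step i=3: Q has 3 at row 3, column 1; remove 5 from row 3 of P and reverse-bump: 5 enters row 2 and ejects 2; 2 enters row 1 and ejects 1. So w(3) = 1. P is now [[2], [5]].
Step i=2: Q has 2 at row 2, column 1; remove 5 from row 2 of P and reverse-bump: 5 enters row 1 and ejects 2. So w(2) = 2. P is now [[5]].
Step i=1: Q has 1 at row 1, column 1; remove that cell from P, ejecting 5. So w(1) = 5. P is now [].

So w = 5 2 1 3 6 4.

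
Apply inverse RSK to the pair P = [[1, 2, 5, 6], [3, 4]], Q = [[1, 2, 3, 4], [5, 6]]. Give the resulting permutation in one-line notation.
Reverse the RSK construction: for i from n down to 1, find the cell of Q containing i, remove the entry at that cell from P, and reverse-bump it up through P; the value ejected from row 1 is w(i).

Step i=6: Q has 6 at row 2, column 2; remove 4 from row 2 of P and reverse-bump: 4 enters row 1 and ejects 2. So w(6) = 2. P is now [[1, 4, 5, 6], [3]].
Step i=5: Q has 5 at row 2, column 1; remove 3 from row 2 of P and reverse-bump: 3 enters row 1 and ejects 1. So w(5) = 1. P is now [[3, 4, 5, 6]].
Step i=4: Q has 4 at row 1, column 4; remove that cell from P, ejecting 6. So w(4) = 6. P is now [[3, 4, 5]].
Step i=3: Q has 3 at row 1, column 3; remove that cell from P, ejecting 5. So w(3) = 5. P is now [[3, 4]].
Step i=2: Q has 2 at row 1, column 2; remove that cell from P, ejecting 4. So w(2) = 4. P is now [[3]].
Step i=1: Q has 1 at row 1, column 1; remove that cell from P, ejecting 3. So w(1) = 3. P is now [].

So w = 3 4 5 6 1 2.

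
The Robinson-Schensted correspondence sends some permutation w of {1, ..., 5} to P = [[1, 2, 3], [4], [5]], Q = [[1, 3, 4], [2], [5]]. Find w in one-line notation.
Reverse RSK: for i = n, n-1, ..., 1, locate i in Q, remove the corresponding corner cell from P, and reverse-bump its entry up through P; the value ejected from row 1 is w(i).

So w = 5 1 2 4 3.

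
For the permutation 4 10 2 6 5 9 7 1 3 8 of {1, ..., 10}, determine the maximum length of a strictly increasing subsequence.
4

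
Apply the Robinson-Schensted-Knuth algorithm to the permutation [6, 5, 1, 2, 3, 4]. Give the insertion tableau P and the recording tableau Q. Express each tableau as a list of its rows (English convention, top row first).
P = [[1, 2, 3, 4], [5], [6]], Q = [[1, 4, 5, 6], [2], [3]]

Insert each entry of the permutation into P by Schensted row insertion, recording in Q the position of each new cell.

Insert 6: appended to row 1. P = [[6]], Q = [[1]].
Insert 5: 5 bumps 6 from row 1; 6 starts row 2. P = [[5], [6]], Q = [[1], [2]].
Insert 1: 1 bumps 5 from row 1; 5 bumps 6 from row 2; 6 starts row 3. P = [[1], [5], [6]], Q = [[1], [2], [3]].
Insert 2: appended to row 1. P = [[1, 2], [5], [6]], Q = [[1, 4], [2], [3]].
Insert 3: appended to row 1. P = [[1, 2, 3], [5], [6]], Q = [[1, 4, 5], [2], [3]].
Insert 4: appended to row 1. P = [[1, 2, 3, 4], [5], [6]], Q = [[1, 4, 5, 6], [2], [3]].

So P = [[1, 2, 3, 4], [5], [6]], Q = [[1, 4, 5, 6], [2], [3]].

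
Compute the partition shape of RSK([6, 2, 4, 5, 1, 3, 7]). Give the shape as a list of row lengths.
[4, 2, 1]

Row-insert each entry into an empty tableau.

After inserting 6: P = [[6]].
After inserting 2: P = [[2], [6]].
After inserting 4: P = [[2, 4], [6]].
After inserting 5: P = [[2, 4, 5], [6]].
After inserting 1: P = [[1, 4, 5], [2], [6]].
After inserting 3: P = [[1, 3, 5], [2, 4], [6]].
After inserting 7: P = [[1, 3, 5, 7], [2, 4], [6]].

The final insertion tableau P = [[1, 3, 5, 7], [2, 4], [6]] has shape [4, 2, 1].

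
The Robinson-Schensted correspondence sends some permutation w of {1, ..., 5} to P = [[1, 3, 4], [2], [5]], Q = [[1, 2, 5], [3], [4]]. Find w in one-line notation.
2 5 3 1 4

Reverse the RSK construction: for i from n down to 1, find the cell of Q containing i, remove the entry at that cell from P, and reverse-bump it up through P; the value ejected from row 1 is w(i).

Step i=5: Q has 5 at row 1, column 3; remove that cell from P, ejecting 4. So w(5) = 4. P is now [[1, 3], [2], [5]].
Step i=4: Q has 4 at row 3, column 1; remove 5 from row 3 of P and reverse-bump: 5 enters row 2 and ejects 2; 2 enters row 1 and ejects 1. So w(4) = 1. P is now [[2, 3], [5]].
Step i=3: Q has 3 at row 2, column 1; remove 5 from row 2 of P and reverse-bump: 5 enters row 1 and ejects 3. So w(3) = 3. P is now [[2, 5]].
Step i=2: Q has 2 at row 1, column 2; remove that cell from P, ejecting 5. So w(2) = 5. P is now [[2]].
Step i=1: Q has 1 at row 1, column 1; remove that cell from P, ejecting 2. So w(1) = 2. P is now [].

So w = 2 5 3 1 4.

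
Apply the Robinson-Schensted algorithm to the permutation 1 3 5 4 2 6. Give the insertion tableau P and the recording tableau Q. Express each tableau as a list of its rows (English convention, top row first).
P = [[1, 2, 4, 6], [3], [5]], Q = [[1, 2, 3, 6], [4], [5]]

Insert each entry of the permutation into P by Schensted row insertion, recording in Q the position of each new cell.

Insert 1: appended to row 1. P = [[1]].
Insert 3: appended to row 1. P = [[1, 3]].
Insert 5: appended to row 1. P = [[1, 3, 5]].
Insert 4: 4 bumps 5 from row 1; 5 starts row 2. P = [[1, 3, 4], [5]].
Insert 2: 2 bumps 3 from row 1; 3 bumps 5 from row 2; 5 starts row 3. P = [[1, 2, 4], [3], [5]].
Insert 6: appended to row 1. P = [[1, 2, 4, 6], [3], [5]].

So P = [[1, 2, 4, 6], [3], [5]], Q = [[1, 2, 3, 6], [4], [5]].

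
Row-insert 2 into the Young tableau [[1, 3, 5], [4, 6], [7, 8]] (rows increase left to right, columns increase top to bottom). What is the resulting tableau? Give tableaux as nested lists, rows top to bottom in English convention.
[[1, 2, 5], [3, 6], [4, 8], [7]]

In row 1, 2 replaces 3 (the leftmost entry greater than 2); 3 is bumped to row 2. In row 2, 3 replaces 4 (the leftmost entry greater than 3); 4 is bumped to row 3. In row 3, 4 replaces 7 (the leftmost entry greater than 4); 7 is bumped to row 4. 7 starts a new row 4. The new tableau is [[1, 2, 5], [3, 6], [4, 8], [7]].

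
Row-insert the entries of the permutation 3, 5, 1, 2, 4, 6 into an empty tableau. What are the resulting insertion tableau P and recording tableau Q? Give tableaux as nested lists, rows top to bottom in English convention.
P = [[1, 2, 4, 6], [3, 5]], Q = [[1, 2, 5, 6], [3, 4]]

Insert each entry of the permutation into P by Schensted row insertion, recording in Q the position of each new cell.

After inserting 3: P = [[3]].
After inserting 5: P = [[3, 5]].
After inserting 1: P = [[1, 5], [3]].
After inserting 2: P = [[1, 2], [3, 5]].
After inserting 4: P = [[1, 2, 4], [3, 5]].
After inserting 6: P = [[1, 2, 4, 6], [3, 5]].

So P = [[1, 2, 4, 6], [3, 5]], Q = [[1, 2, 5, 6], [3, 4]].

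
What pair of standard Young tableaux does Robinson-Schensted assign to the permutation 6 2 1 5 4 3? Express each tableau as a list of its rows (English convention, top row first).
P = [[1, 3], [2, 4], [5], [6]], Q = [[1, 4], [2, 5], [3], [6]]

Insert each entry of the permutation into P by Schensted row insertion, recording in Q the position of each new cell.

Insert 6: appended to row 1. P = [[6]], Q = [[1]].
Insert 2: 2 bumps 6 from row 1; 6 starts row 2. P = [[2], [6]], Q = [[1], [2]].
Insert 1: 1 bumps 2 from row 1; 2 bumps 6 from row 2; 6 starts row 3. P = [[1], [2], [6]], Q = [[1], [2], [3]].
Insert 5: appended to row 1. P = [[1, 5], [2], [6]], Q = [[1, 4], [2], [3]].
Insert 4: 4 bumps 5 from row 1; 5 appends to row 2. P = [[1, 4], [2, 5], [6]], Q = [[1, 4], [2, 5], [3]].
Insert 3: 3 bumps 4 from row 1; 4 bumps 5 from row 2; 5 bumps 6 from row 3; 6 starts row 4. P = [[1, 3], [2, 4], [5], [6]], Q = [[1, 4], [2, 5], [3], [6]].

So P = [[1, 3], [2, 4], [5], [6]], Q = [[1, 4], [2, 5], [3], [6]].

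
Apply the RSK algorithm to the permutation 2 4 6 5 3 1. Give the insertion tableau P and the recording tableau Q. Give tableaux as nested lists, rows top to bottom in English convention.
P = [[1, 3, 5], [2], [4], [6]], Q = [[1, 2, 3], [4], [5], [6]]

Insert each entry of the permutation into P by Schensted row insertion, recording in Q the position of each new cell.

Insert 2: appended to row 1. P = [[2]].
Insert 4: appended to row 1. P = [[2, 4]].
Insert 6: appended to row 1. P = [[2, 4, 6]].
Insert 5: 5 bumps 6 from row 1; 6 starts row 2. P = [[2, 4, 5], [6]].
Insert 3: 3 bumps 4 from row 1; 4 bumps 6 from row 2; 6 starts row 3. P = [[2, 3, 5], [4], [6]].
Insert 1: 1 bumps 2 from row 1; 2 bumps 4 from row 2; 4 bumps 6 from row 3; 6 starts row 4. P = [[1, 3, 5], [2], [4], [6]].

So P = [[1, 3, 5], [2], [4], [6]], Q = [[1, 2, 3], [4], [5], [6]].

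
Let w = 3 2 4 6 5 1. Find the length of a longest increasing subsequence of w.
3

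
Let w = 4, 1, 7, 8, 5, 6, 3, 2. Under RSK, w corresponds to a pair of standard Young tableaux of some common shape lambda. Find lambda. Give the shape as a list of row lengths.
Row-insert each entry into an empty tableau.

After inserting 4: P = [[4]].
After inserting 1: P = [[1], [4]].
After inserting 7: P = [[1, 7], [4]].
After inserting 8: P = [[1, 7, 8], [4]].
After inserting 5: P = [[1, 5, 8], [4, 7]].
After inserting 6: P = [[1, 5, 6], [4, 7, 8]].
After inserting 3: P = [[1, 3, 6], [4, 5, 8], [7]].
After inserting 2: P = [[1, 2, 6], [3, 5, 8], [4], [7]].

The final insertion tableau P = [[1, 2, 6], [3, 5, 8], [4], [7]] has shape [3, 3, 1, 1].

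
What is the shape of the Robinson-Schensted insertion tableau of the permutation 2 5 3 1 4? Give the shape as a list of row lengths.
Row-insert each entry into an empty tableau.

After inserting 2: P = [[2]].
After inserting 5: P = [[2, 5]].
After inserting 3: P = [[2, 3], [5]].
After inserting 1: P = [[1, 3], [2], [5]].
After inserting 4: P = [[1, 3, 4], [2], [5]].

The final insertion tableau P = [[1, 3, 4], [2], [5]] has shape [3, 1, 1].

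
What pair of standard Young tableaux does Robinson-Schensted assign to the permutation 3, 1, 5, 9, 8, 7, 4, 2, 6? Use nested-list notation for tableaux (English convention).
P = [[1, 2, 6], [3, 4, 7], [5], [8], [9]], Q = [[1, 3, 4], [2, 5, 9], [6], [7], [8]]

Insert each entry of the permutation into P by Schensted row insertion, recording in Q the position of each new cell.

Insert 3: appended to row 1. P = [[3]], Q = [[1]].
Insert 1: 1 bumps 3 from row 1; 3 starts row 2. P = [[1], [3]], Q = [[1], [2]].
Insert 5: appended to row 1. P = [[1, 5], [3]], Q = [[1, 3], [2]].
Insert 9: appended to row 1. P = [[1, 5, 9], [3]], Q = [[1, 3, 4], [2]].
Insert 8: 8 bumps 9 from row 1; 9 appends to row 2. P = [[1, 5, 8], [3, 9]], Q = [[1, 3, 4], [2, 5]].
Insert 7: 7 bumps 8 from row 1; 8 bumps 9 from row 2; 9 starts row 3. P = [[1, 5, 7], [3, 8], [9]], Q = [[1, 3, 4], [2, 5], [6]].
Insert 4: 4 bumps 5 from row 1; 5 bumps 8 from row 2; 8 bumps 9 from row 3; 9 starts row 4. P = [[1, 4, 7], [3, 5], [8], [9]], Q = [[1, 3, 4], [2, 5], [6], [7]].
Insert 2: 2 bumps 4 from row 1; 4 bumps 5 from row 2; 5 bumps 8 from row 3; 8 bumps 9 from row 4; 9 starts row 5. P = [[1, 2, 7], [3, 4], [5], [8], [9]], Q = [[1, 3, 4], [2, 5], [6], [7], [8]].
Insert 6: 6 bumps 7 from row 1; 7 appends to row 2. P = [[1, 2, 6], [3, 4, 7], [5], [8], [9]], Q = [[1, 3, 4], [2, 5, 9], [6], [7], [8]].

So P = [[1, 2, 6], [3, 4, 7], [5], [8], [9]], Q = [[1, 3, 4], [2, 5, 9], [6], [7], [8]].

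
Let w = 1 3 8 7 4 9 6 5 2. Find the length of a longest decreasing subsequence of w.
5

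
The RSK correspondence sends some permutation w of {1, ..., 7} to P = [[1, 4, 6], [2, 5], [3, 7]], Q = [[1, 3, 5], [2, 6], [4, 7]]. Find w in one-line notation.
3 2 5 1 7 6 4

Reverse the RSK construction: for i from n down to 1, find the cell of Q containing i, remove the entry at that cell from P, and reverse-bump it up through P; the value ejected from row 1 is w(i).

Step i=7: Q has 7 at row 3, column 2; remove 7 from row 3 of P and reverse-bump: 7 enters row 2 and ejects 5; 5 enters row 1 and ejects 4. So w(7) = 4. P is now [[1, 5, 6], [2, 7], [3]].
Step i=6: Q has 6 at row 2, column 2; remove 7 from row 2 of P and reverse-bump: 7 enters row 1 and ejects 6. So w(6) = 6. P is now [[1, 5, 7], [2], [3]].
Step i=5: Q has 5 at row 1, column 3; remove that cell from P, ejecting 7. So w(5) = 7. P is now [[1, 5], [2], [3]].
Step i=4: Q has 4 at row 3, column 1; remove 3 from row 3 of P and reverse-bump: 3 enters row 2 and ejects 2; 2 enters row 1 and ejects 1. So w(4) = 1. P is now [[2, 5], [3]].
Step i=3: Q has 3 at row 1, column 2; remove that cell from P, ejecting 5. So w(3) = 5. P is now [[2], [3]].
Step i=2: Q has 2 at row 2, column 1; remove 3 from row 2 of P and reverse-bump: 3 enters row 1 and ejects 2. So w(2) = 2. P is now [[3]].
Step i=1: Q has 1 at row 1, column 1; remove that cell from P, ejecting 3. So w(1) = 3. P is now [].

So w = 3 2 5 1 7 6 4.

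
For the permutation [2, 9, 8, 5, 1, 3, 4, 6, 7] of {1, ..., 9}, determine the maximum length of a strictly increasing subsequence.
5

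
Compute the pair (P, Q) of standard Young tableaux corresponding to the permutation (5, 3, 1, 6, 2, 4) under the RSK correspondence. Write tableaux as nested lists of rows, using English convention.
P = [[1, 2, 4], [3, 6], [5]], Q = [[1, 4, 6], [2, 5], [3]]

Insert each entry of the permutation into P by Schensted row insertion, recording in Q the position of each new cell.

Insert 5: appended to row 1. P = [[5]], Q = [[1]].
Insert 3: 3 bumps 5 from row 1; 5 starts row 2. P = [[3], [5]], Q = [[1], [2]].
Insert 1: 1 bumps 3 from row 1; 3 bumps 5 from row 2; 5 starts row 3. P = [[1], [3], [5]], Q = [[1], [2], [3]].
Insert 6: appended to row 1. P = [[1, 6], [3], [5]], Q = [[1, 4], [2], [3]].
Insert 2: 2 bumps 6 from row 1; 6 appends to row 2. P = [[1, 2], [3, 6], [5]], Q = [[1, 4], [2, 5], [3]].
Insert 4: appended to row 1. P = [[1, 2, 4], [3, 6], [5]], Q = [[1, 4, 6], [2, 5], [3]].

So P = [[1, 2, 4], [3, 6], [5]], Q = [[1, 4, 6], [2, 5], [3]].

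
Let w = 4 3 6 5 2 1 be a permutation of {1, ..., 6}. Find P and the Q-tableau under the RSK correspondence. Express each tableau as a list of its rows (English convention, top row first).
Insert each entry of the permutation into P by Schensted row insertion, recording in Q the position of each new cell.

Insert 4: appended to row 1. P = [[4]], Q = [[1]].
Insert 3: 3 bumps 4 from row 1; 4 starts row 2. P = [[3], [4]], Q = [[1], [2]].
Insert 6: appended to row 1. P = [[3, 6], [4]], Q = [[1, 3], [2]].
Insert 5: 5 bumps 6 from row 1; 6 appends to row 2. P = [[3, 5], [4, 6]], Q = [[1, 3], [2, 4]].
Insert 2: 2 bumps 3 from row 1; 3 bumps 4 from row 2; 4 starts row 3. P = [[2, 5], [3, 6], [4]], Q = [[1, 3], [2, 4], [5]].
Insert 1: 1 bumps 2 from row 1; 2 bumps 3 from row 2; 3 bumps 4 from row 3; 4 starts row 4. P = [[1, 5], [2, 6], [3], [4]], Q = [[1, 3], [2, 4], [5], [6]].

So P = [[1, 5], [2, 6], [3], [4]], Q = [[1, 3], [2, 4], [5], [6]].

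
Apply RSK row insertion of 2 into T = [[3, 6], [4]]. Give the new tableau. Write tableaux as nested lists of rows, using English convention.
In row 1, 2 replaces 3 (the leftmost entry greater than 2); 3 is bumped to row 2. In row 2, 3 replaces 4 (the leftmost entry greater than 3); 4 is bumped to row 3. 4 starts a new row 3. The new tableau is [[2, 6], [3], [4]].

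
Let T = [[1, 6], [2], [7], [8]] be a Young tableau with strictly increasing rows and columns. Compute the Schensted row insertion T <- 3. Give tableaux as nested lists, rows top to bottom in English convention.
[[1, 3], [2, 6], [7], [8]]

In row 1, 3 replaces 6 (the leftmost entry greater than 3); 6 is bumped to row 2. 6 is appended to row 2. The new tableau is [[1, 3], [2, 6], [7], [8]].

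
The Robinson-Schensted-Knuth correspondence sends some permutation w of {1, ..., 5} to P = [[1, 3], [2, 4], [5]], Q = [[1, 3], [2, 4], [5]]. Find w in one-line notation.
2 1 5 4 3

Reverse RSK: for i = n, n-1, ..., 1, locate i in Q, remove the corresponding corner cell from P, and reverse-bump its entry up through P; the value ejected from row 1 is w(i).

So w = 2 1 5 4 3.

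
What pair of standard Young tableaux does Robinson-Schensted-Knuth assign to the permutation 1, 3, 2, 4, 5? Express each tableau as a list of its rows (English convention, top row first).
Insert each entry of the permutation into P by Schensted row insertion, recording in Q the position of each new cell.

Insert 1: appended to row 1. P = [[1]].
Insert 3: appended to row 1. P = [[1, 3]].
Insert 2: 2 bumps 3 from row 1; 3 starts row 2. P = [[1, 2], [3]].
Insert 4: appended to row 1. P = [[1, 2, 4], [3]].
Insert 5: appended to row 1. P = [[1, 2, 4, 5], [3]].

So P = [[1, 2, 4, 5], [3]], Q = [[1, 2, 4, 5], [3]].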